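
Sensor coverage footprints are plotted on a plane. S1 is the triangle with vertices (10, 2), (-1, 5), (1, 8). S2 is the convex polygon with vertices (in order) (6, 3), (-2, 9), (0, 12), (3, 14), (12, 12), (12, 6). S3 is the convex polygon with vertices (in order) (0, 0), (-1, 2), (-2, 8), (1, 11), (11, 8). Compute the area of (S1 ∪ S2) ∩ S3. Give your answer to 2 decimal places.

The region (S1 ∪ S2) ∩ S3 is the polygon with vertices (-1,5), (0.444,7.167), (-1.429,8.571), (1,11), (11,8), (4.727,3.438).
By the shoelace formula its area is 52.78.

52.78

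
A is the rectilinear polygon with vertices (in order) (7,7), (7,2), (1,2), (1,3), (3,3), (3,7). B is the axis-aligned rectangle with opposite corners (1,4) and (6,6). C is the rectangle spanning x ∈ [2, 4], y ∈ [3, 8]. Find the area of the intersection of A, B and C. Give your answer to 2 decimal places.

The intersection is the polygon with vertices (4,6), (4,4), (3,4), (3,6).
By the shoelace formula its area is 2.00.

2.00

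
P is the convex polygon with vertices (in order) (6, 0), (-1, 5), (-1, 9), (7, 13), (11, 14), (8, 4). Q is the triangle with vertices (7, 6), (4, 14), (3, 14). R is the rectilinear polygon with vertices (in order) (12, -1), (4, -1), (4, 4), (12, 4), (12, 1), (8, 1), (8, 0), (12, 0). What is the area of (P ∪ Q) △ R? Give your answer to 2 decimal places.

110.29

|P ∪ Q| = 95.4368.
|(P ∪ Q) ∩ R| = 10.5714.
|(P ∪ Q) △ R| = 95.4368 + 36 − 21.1429 = 110.29.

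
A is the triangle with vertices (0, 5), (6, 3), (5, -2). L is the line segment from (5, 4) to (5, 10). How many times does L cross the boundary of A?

0

The segment lies entirely outside A and never meets its boundary.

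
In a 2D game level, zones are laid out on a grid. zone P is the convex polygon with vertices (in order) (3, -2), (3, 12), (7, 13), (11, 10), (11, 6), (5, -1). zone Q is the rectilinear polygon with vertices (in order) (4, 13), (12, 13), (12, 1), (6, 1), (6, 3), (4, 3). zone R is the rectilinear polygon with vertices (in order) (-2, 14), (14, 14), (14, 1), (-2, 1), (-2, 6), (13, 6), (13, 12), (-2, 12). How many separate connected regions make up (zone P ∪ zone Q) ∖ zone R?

(zone P ∪ zone Q) ∖ zone R splits into 2 disjoint pieces (area 54, area 6.7143).

2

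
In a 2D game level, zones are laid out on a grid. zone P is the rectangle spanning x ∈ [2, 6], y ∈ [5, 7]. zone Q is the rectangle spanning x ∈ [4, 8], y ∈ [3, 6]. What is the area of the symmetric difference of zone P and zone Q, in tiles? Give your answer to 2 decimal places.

16.00

|zone P∩zone Q|: x∈[4,6], y∈[5,6] → 2·1 = 2.
|zone P △ zone Q| = |zone P| + |zone Q| − 2·|zone P∩zone Q| = 8 + 12 − 4 = 16.00.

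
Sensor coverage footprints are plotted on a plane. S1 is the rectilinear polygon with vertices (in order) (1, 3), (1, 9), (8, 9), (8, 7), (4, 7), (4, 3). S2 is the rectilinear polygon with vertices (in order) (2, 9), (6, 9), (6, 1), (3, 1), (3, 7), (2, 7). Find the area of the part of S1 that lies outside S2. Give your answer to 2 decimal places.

14.00

|S1| = 26, |S1∩S2| = 12.
|S1 ∖ S2| = |S1| − |S1∩S2| = 26 − 12 = 14.00.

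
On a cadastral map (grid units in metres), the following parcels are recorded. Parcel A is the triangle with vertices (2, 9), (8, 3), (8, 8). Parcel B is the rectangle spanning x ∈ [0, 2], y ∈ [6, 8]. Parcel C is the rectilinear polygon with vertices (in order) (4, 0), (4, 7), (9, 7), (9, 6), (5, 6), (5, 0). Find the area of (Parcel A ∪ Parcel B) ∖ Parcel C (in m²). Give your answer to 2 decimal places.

|Parcel A ∪ Parcel B| = 19.
|(Parcel A ∪ Parcel B) ∩ Parcel C| = 3.5.
|(Parcel A ∪ Parcel B) ∖ Parcel C| = 19 − 3.5 = 15.50.

15.50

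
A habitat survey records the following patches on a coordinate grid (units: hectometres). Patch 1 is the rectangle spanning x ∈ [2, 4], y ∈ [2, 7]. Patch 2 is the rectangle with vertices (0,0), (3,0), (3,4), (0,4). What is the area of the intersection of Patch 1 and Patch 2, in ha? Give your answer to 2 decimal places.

2.00

|Patch 1∩Patch 2|: x∈[2,3], y∈[2,4] → 1·2 = 2.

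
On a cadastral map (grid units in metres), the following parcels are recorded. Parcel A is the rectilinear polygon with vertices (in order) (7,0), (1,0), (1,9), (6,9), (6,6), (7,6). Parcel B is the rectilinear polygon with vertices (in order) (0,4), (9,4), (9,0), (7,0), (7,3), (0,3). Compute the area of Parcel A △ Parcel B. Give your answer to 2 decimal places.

|Parcel A| = 51, |Parcel B| = 15, |Parcel A∩Parcel B| = 6.
|Parcel A △ Parcel B| = |Parcel A| + |Parcel B| − 2·|Parcel A∩Parcel B| = 51 + 15 − 12 = 54.00.

54.00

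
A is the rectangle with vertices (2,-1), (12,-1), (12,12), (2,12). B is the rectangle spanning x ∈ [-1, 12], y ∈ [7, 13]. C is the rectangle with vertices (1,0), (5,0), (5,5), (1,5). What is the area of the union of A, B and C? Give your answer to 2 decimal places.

By inclusion–exclusion:
Individual areas: |A| = 130, |B| = 78, |C| = 20.
|A∩B|: x∈[2,12], y∈[7,12] → 10·5 = 50.
|A∩C|: x∈[2,5], y∈[0,5] → 3·5 = 15.
|B∩C| = 0 (no overlap).
|A∩B∩C| = 0.
|A ∪ B ∪ C| = 228 − 65 + 0 = 163.00.

163.00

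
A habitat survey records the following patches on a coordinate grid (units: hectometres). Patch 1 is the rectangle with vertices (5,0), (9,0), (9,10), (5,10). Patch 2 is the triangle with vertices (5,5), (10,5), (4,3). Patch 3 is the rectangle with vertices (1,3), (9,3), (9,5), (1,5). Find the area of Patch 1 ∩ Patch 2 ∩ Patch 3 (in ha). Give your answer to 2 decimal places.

4.00

The intersection is the polygon with vertices (5,3.333), (5,5), (9,5), (9,4.667).
By the shoelace formula its area is 4.00.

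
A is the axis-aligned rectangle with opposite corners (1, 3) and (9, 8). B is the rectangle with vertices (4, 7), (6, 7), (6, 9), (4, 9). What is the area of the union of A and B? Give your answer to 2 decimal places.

42.00

By inclusion–exclusion:
Individual areas: |A| = 40, |B| = 4.
|A∩B|: x∈[4,6], y∈[7,8] → 2·1 = 2.
|A ∪ B| = 44 − 2 = 42.00.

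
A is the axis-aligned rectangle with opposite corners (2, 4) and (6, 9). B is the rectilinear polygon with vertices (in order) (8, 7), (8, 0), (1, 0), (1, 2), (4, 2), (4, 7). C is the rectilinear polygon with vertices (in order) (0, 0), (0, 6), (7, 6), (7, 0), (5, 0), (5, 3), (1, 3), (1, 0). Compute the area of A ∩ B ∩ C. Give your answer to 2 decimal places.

4.00

The intersection is the polygon with vertices (4,4), (4,6), (6,6), (6,4).
By the shoelace formula its area is 4.00.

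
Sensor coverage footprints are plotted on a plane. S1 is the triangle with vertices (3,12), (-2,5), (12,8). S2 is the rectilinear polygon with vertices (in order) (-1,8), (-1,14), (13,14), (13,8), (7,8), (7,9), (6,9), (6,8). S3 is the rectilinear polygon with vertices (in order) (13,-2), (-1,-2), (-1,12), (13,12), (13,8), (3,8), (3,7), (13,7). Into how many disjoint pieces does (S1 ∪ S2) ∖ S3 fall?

3

(S1 ∪ S2) ∖ S3 splits into 3 disjoint pieces (area 0.5929, area 28, area 6.6667).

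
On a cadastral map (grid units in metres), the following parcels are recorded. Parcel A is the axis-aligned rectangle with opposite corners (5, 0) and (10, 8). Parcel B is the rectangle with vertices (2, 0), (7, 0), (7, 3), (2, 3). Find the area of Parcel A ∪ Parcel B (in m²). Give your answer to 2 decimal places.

49.00

By inclusion–exclusion:
Individual areas: |Parcel A| = 40, |Parcel B| = 15.
|Parcel A∩Parcel B|: x∈[5,7], y∈[0,3] → 2·3 = 6.
|Parcel A ∪ Parcel B| = 55 − 6 = 49.00.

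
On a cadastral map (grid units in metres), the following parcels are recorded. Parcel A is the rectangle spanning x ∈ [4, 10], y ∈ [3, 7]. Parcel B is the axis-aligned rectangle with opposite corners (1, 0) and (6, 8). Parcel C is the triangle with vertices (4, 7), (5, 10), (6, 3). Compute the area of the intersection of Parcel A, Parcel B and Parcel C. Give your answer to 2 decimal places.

2.86

The intersection is the polygon with vertices (5.429,7), (6,3), (4,7).
By the shoelace formula its area is 2.86.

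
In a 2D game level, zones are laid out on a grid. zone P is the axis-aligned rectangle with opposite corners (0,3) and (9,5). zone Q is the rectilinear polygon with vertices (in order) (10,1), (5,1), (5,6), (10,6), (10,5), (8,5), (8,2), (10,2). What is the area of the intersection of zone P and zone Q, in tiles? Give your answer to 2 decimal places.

6.00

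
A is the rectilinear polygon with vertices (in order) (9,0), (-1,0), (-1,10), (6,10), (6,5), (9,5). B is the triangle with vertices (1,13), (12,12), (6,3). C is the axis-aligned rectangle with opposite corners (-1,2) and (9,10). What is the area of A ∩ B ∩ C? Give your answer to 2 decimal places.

The intersection is the polygon with vertices (6,5), (7.333,5), (6,3), (2.5,10), (6,10).
By the shoelace formula its area is 13.58.

13.58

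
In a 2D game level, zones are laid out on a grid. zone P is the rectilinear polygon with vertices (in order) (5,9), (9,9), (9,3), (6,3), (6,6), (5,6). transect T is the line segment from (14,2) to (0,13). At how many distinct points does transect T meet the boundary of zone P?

2

The segment meets the boundary at (5.091,9), (9,5.929).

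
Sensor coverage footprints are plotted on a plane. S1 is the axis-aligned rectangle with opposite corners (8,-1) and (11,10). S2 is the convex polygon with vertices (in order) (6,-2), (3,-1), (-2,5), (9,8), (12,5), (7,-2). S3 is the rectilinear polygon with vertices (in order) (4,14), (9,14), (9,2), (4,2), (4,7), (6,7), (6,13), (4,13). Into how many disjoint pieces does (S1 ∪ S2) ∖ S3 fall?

(S1 ∪ S2) ∖ S3 splits into 2 disjoint pieces (area 66.9091, area 0.0606).

2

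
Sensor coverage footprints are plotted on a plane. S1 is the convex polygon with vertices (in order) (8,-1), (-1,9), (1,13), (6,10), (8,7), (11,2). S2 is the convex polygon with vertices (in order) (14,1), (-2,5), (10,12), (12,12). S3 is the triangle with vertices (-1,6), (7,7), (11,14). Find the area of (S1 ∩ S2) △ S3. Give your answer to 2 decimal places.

42.28

|S1 ∩ S2| = 37.7801.
|(S1 ∩ S2) ∩ S3| = 10.7487.
|(S1 ∩ S2) △ S3| = 37.7801 + 26 − 21.4974 = 42.28.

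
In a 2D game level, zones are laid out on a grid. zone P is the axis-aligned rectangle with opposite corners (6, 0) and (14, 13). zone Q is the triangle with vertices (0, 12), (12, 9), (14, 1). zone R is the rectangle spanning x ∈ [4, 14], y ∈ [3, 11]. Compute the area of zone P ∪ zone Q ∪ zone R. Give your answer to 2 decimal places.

By inclusion–exclusion:
Individual areas: |zone P| = 104, |zone Q| = 45, |zone R| = 80.
|zone P∩zone Q| = 35.3571.
|zone P∩zone R|: x∈[6,14], y∈[3,11] → 8·8 = 64.
|zone Q∩zone R| = 38.6688.
|zone P∩zone Q∩zone R| = 33.3117.
|zone P ∪ zone Q ∪ zone R| = 229 − 138.026 + 33.3117 = 124.29.

124.29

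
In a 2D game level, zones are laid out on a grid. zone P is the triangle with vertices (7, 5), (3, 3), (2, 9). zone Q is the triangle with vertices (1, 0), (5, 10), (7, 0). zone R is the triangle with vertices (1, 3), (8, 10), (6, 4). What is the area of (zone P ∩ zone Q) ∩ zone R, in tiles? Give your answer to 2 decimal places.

The region (zone P ∩ zone Q) ∩ zone R is the polygon with vertices (2.765,4.412), (3,5), (4.778,6.778), (5.809,5.952), (6.091,4.545), (4.333,3.667), (2.936,3.387).
By the shoelace formula its area is 6.81.

6.81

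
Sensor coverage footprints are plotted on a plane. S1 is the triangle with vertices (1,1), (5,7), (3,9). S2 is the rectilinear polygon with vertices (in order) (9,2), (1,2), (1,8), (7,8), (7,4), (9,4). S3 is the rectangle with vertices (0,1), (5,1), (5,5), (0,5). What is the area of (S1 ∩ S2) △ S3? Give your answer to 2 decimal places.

|S1 ∩ S2| = 9.1667.
|(S1 ∩ S2) ∩ S3| = 3.125.
|(S1 ∩ S2) △ S3| = 9.1667 + 20 − 6.25 = 22.92.

22.92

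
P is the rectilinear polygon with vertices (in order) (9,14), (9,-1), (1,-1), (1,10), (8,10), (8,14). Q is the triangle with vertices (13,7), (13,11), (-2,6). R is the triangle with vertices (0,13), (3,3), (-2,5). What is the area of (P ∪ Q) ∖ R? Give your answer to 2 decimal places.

100.01

|P ∪ Q| = 107.0667.
|(P ∪ Q) ∩ R| = 7.0574.
|(P ∪ Q) ∖ R| = 107.0667 − 7.0574 = 100.01.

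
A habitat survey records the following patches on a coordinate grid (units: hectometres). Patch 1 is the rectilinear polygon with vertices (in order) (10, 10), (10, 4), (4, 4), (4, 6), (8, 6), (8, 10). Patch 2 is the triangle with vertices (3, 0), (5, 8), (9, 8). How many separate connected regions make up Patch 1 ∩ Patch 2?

2

Patch 1 ∩ Patch 2 splits into 2 disjoint pieces (area 5, area 0.6667).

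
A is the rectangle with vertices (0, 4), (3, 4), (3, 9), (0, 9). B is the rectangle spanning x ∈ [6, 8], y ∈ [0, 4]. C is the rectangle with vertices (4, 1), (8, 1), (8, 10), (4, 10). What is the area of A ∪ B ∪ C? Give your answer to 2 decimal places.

By inclusion–exclusion:
Individual areas: |A| = 15, |B| = 8, |C| = 36.
|A∩B| = 0 (no overlap).
|A∩C| = 0 (no overlap).
|B∩C|: x∈[6,8], y∈[1,4] → 2·3 = 6.
|A∩B∩C| = 0.
|A ∪ B ∪ C| = 59 − 6 + 0 = 53.00.

53.00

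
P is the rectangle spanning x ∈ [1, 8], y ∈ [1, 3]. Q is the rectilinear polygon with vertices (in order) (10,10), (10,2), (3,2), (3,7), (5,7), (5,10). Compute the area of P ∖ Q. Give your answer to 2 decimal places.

9.00

|P| = 14, |P∩Q| = 5.
|P ∖ Q| = |P| − |P∩Q| = 14 − 5 = 9.00.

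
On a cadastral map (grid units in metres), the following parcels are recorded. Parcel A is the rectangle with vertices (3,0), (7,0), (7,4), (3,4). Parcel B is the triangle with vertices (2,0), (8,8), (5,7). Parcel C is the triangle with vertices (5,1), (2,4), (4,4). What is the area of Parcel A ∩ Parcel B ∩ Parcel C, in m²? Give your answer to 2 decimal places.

The intersection is the polygon with vertices (3.714,2.286), (3.2,2.8), (3.714,4), (4,4), (4.308,3.077).
By the shoelace formula its area is 1.08.

1.08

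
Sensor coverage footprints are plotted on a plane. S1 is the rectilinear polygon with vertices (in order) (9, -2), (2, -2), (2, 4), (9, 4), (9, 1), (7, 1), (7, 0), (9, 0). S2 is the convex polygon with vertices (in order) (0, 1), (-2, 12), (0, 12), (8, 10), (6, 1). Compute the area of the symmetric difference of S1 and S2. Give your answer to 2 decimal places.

|S1| = 40, |S2| = 82, |S1∩S2| = 13.
|S1 △ S2| = |S1| + |S2| − 2·|S1∩S2| = 40 + 82 − 26 = 96.00.

96.00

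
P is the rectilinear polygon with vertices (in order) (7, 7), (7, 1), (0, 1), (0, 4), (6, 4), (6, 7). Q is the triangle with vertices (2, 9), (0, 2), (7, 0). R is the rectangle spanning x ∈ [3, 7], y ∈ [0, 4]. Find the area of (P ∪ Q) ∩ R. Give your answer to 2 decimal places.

|P ∪ Q| = 35.9881.
|(P ∪ Q) ∩ R| = 13.47.

13.47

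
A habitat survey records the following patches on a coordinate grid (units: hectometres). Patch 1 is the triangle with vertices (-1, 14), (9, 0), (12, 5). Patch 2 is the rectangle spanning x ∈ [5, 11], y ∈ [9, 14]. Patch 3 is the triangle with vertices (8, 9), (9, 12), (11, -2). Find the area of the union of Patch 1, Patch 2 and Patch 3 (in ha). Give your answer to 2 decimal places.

By inclusion–exclusion:
Individual areas: |Patch 1| = 46, |Patch 2| = 30, |Patch 3| = 10.
|Patch 1∩Patch 2| = 0.5171.
|Patch 1∩Patch 3| = 4.2309.
|Patch 2∩Patch 3| = 2.1429.
|Patch 1∩Patch 2∩Patch 3| = 0.
|Patch 1 ∪ Patch 2 ∪ Patch 3| = 86 − 6.8908 + 0 = 79.11.

79.11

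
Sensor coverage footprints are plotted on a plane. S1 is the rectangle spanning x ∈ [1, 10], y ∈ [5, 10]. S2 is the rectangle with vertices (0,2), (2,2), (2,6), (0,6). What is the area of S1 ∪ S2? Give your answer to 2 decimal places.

By inclusion–exclusion:
Individual areas: |S1| = 45, |S2| = 8.
|S1∩S2|: x∈[1,2], y∈[5,6] → 1·1 = 1.
|S1 ∪ S2| = 53 − 1 = 52.00.

52.00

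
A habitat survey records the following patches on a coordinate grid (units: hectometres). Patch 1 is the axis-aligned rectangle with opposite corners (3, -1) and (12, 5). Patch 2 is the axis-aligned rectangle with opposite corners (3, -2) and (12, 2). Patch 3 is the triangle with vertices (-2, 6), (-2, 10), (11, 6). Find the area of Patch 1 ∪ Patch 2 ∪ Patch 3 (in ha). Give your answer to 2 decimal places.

89.00

By inclusion–exclusion:
Individual areas: |Patch 1| = 54, |Patch 2| = 36, |Patch 3| = 26.
|Patch 1∩Patch 2|: x∈[3,12], y∈[-1,2] → 9·3 = 27.
|Patch 1∩Patch 3| = 0.
|Patch 2∩Patch 3| = 0.
|Patch 1∩Patch 2∩Patch 3| = 0.
|Patch 1 ∪ Patch 2 ∪ Patch 3| = 116 − 27 + 0 = 89.00.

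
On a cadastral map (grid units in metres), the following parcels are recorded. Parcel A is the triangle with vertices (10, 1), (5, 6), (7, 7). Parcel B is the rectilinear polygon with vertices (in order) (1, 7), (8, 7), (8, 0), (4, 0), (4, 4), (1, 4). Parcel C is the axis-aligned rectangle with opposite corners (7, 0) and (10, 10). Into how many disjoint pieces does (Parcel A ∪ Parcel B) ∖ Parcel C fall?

1

(Parcel A ∪ Parcel B) ∖ Parcel C is a single connected region.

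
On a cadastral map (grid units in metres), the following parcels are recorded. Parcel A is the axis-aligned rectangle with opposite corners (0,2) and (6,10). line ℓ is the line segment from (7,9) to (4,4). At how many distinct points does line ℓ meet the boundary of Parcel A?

The segment meets the boundary at (6,7.333).

1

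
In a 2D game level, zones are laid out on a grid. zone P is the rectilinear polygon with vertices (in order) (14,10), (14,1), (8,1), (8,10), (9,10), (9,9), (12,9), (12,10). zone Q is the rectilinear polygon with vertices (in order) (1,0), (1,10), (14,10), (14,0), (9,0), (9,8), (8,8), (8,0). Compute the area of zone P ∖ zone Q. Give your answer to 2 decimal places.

7.00

|zone P| = 51, |zone P∩zone Q| = 44.
|zone P ∖ zone Q| = |zone P| − |zone P∩zone Q| = 51 − 44 = 7.00.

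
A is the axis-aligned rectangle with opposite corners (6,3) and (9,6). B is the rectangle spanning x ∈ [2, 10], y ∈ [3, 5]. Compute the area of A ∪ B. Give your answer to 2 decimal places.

19.00

By inclusion–exclusion:
Individual areas: |A| = 9, |B| = 16.
|A∩B|: x∈[6,9], y∈[3,5] → 3·2 = 6.
|A ∪ B| = 25 − 6 = 19.00.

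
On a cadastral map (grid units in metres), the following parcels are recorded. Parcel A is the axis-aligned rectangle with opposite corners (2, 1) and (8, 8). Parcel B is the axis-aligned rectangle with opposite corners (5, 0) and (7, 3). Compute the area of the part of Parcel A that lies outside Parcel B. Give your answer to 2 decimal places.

38.00

|Parcel A∩Parcel B|: x∈[5,7], y∈[1,3] → 2·2 = 4.
|Parcel A| = 42.
|Parcel A ∖ Parcel B| = |Parcel A| − |Parcel A∩Parcel B| = 42 − 4 = 38.00.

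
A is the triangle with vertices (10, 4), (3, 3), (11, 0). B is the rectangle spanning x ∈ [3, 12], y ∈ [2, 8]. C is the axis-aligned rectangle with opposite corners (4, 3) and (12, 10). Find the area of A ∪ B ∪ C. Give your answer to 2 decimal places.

74.83

By inclusion–exclusion:
Individual areas: |A| = 14.5, |B| = 54, |C| = 56.
|A∩B| = 9.6667.
|A∩C| = 3.5536.
|B∩C|: x∈[4,12], y∈[3,8] → 8·5 = 40.
|A∩B∩C| = 3.5536.
|A ∪ B ∪ C| = 124.5 − 53.2202 + 3.5536 = 74.83.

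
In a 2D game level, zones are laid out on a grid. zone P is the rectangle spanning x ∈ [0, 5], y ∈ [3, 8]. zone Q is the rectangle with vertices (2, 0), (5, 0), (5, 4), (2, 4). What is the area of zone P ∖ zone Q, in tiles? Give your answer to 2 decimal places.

|zone P∩zone Q|: x∈[2,5], y∈[3,4] → 3·1 = 3.
|zone P| = 25.
|zone P ∖ zone Q| = |zone P| − |zone P∩zone Q| = 25 − 3 = 22.00.

22.00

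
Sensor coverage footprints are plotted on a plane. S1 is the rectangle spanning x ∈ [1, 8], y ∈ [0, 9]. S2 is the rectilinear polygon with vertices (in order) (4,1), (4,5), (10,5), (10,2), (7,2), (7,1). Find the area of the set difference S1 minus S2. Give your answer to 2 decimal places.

48.00

|S1| = 63, |S1∩S2| = 15.
|S1 ∖ S2| = |S1| − |S1∩S2| = 63 − 15 = 48.00.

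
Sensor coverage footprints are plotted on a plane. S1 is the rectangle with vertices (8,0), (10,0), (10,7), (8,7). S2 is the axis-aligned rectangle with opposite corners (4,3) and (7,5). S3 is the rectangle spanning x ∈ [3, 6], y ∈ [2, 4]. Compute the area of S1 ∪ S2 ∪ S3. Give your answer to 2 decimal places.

24.00

By inclusion–exclusion:
Individual areas: |S1| = 14, |S2| = 6, |S3| = 6.
|S1∩S2| = 0 (no overlap).
|S1∩S3| = 0 (no overlap).
|S2∩S3|: x∈[4,6], y∈[3,4] → 2·1 = 2.
|S1∩S2∩S3| = 0.
|S1 ∪ S2 ∪ S3| = 26 − 2 + 0 = 24.00.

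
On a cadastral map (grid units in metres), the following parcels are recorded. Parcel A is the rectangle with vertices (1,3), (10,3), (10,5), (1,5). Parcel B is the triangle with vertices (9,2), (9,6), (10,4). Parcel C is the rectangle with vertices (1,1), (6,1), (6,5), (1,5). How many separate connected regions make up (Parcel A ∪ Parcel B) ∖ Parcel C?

(Parcel A ∪ Parcel B) ∖ Parcel C is a single connected region.

1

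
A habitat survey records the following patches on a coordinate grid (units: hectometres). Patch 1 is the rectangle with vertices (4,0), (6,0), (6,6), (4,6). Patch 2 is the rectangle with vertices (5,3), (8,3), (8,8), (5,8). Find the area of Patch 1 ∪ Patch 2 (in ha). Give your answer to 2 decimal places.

24.00

By inclusion–exclusion:
Individual areas: |Patch 1| = 12, |Patch 2| = 15.
|Patch 1∩Patch 2|: x∈[5,6], y∈[3,6] → 1·3 = 3.
|Patch 1 ∪ Patch 2| = 27 − 3 = 24.00.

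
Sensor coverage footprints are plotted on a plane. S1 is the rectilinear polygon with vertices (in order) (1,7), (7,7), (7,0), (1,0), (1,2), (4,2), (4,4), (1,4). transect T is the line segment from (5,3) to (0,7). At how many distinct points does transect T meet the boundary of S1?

3

The segment meets the boundary at (1,6.2), (4,3.8), (3.75,4).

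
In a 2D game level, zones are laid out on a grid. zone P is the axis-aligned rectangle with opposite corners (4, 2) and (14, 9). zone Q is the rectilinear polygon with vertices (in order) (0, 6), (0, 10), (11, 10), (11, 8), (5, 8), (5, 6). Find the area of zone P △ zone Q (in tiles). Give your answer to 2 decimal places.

84.00

|zone P| = 70, |zone Q| = 32, |zone P∩zone Q| = 9.
|zone P △ zone Q| = |zone P| + |zone Q| − 2·|zone P∩zone Q| = 70 + 32 − 18 = 84.00.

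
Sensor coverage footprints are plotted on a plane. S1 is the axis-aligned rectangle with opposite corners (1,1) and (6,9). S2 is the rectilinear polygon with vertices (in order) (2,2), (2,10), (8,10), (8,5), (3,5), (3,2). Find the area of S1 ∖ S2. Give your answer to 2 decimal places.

|S1| = 40, |S1∩S2| = 19.
|S1 ∖ S2| = |S1| − |S1∩S2| = 40 − 19 = 21.00.

21.00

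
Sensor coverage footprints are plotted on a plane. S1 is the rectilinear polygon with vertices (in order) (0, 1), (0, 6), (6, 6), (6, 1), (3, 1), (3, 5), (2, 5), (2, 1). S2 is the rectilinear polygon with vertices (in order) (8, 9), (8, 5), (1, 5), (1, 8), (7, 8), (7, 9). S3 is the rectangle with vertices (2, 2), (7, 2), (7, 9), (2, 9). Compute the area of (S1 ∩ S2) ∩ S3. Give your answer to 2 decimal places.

The region (S1 ∩ S2) ∩ S3 is the polygon with vertices (6,5), (3,5), (2,5), (2,6), (6,6).
By the shoelace formula its area is 4.00.

4.00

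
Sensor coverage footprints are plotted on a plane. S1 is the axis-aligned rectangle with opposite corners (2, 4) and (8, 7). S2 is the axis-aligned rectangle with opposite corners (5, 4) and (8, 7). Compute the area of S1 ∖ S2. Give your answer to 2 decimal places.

|S1∩S2|: x∈[5,8], y∈[4,7] → 3·3 = 9.
|S1| = 18.
|S1 ∖ S2| = |S1| − |S1∩S2| = 18 − 9 = 9.00.

9.00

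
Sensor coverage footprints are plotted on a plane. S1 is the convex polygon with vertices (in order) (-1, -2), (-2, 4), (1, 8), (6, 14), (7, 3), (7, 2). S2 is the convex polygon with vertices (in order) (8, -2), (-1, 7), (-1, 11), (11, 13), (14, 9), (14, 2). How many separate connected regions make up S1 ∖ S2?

S1 ∖ S2 splits into 2 disjoint pieces (area 30.0714, area 1.7768).

2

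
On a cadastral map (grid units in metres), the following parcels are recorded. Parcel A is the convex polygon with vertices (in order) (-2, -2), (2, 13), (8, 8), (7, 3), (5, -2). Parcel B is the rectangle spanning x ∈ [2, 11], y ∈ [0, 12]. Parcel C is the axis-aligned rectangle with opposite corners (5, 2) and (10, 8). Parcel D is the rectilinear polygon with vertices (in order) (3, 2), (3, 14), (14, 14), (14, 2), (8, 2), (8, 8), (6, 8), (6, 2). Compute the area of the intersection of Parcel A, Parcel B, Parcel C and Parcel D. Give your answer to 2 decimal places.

6.00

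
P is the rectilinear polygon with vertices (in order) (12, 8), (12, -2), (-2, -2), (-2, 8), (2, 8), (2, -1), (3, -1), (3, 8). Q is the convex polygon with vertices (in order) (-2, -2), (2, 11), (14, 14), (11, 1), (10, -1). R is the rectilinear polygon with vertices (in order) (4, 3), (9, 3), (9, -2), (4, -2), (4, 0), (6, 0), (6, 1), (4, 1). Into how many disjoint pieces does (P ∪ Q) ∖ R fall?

1

(P ∪ Q) ∖ R is a single connected region.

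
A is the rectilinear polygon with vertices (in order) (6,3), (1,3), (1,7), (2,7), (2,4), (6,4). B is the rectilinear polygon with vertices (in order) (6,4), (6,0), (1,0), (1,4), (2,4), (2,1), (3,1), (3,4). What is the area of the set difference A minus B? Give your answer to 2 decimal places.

|A| = 8, |A∩B| = 4.
|A ∖ B| = |A| − |A∩B| = 8 − 4 = 4.00.

4.00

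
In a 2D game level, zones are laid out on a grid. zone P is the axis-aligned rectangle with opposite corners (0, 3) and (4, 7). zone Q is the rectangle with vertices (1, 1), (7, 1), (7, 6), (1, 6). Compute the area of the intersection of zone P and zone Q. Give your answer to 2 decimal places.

9.00

|zone P∩zone Q|: x∈[1,4], y∈[3,6] → 3·3 = 9.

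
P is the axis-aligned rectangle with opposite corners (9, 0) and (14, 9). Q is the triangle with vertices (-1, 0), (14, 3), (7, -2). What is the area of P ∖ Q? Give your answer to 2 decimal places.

38.80

|P| = 45, |P∩Q| = 6.2.
|P ∖ Q| = |P| − |P∩Q| = 45 − 6.2 = 38.80.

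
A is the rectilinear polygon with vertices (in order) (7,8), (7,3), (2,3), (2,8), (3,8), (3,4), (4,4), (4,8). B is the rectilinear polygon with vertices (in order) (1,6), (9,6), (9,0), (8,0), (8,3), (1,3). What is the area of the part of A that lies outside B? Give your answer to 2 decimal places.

|A| = 21, |A∩B| = 13.
|A ∖ B| = |A| − |A∩B| = 21 − 13 = 8.00.

8.00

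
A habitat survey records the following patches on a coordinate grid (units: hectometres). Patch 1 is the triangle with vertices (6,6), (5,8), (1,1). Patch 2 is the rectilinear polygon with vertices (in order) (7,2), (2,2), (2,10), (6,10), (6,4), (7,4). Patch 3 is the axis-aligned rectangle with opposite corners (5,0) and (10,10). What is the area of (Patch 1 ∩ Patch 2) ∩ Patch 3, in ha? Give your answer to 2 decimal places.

1.50

The region (Patch 1 ∩ Patch 2) ∩ Patch 3 is the polygon with vertices (6,6), (5,5), (5,8).
By the shoelace formula its area is 1.50.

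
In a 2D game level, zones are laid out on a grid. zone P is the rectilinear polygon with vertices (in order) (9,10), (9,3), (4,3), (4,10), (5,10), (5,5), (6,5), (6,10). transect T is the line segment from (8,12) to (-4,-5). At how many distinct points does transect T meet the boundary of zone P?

The segment meets the boundary at (5,7.75), (4,6.333), (6,9.167), (6.588,10).

4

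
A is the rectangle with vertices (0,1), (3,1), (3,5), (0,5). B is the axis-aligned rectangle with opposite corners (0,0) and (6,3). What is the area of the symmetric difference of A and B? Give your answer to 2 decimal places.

|A∩B|: x∈[0,3], y∈[1,3] → 3·2 = 6.
|A △ B| = |A| + |B| − 2·|A∩B| = 12 + 18 − 12 = 18.00.

18.00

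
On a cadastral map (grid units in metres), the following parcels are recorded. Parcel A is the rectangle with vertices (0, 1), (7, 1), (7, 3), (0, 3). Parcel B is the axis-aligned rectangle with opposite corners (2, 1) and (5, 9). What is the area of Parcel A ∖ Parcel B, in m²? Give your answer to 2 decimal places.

|Parcel A∩Parcel B|: x∈[2,5], y∈[1,3] → 3·2 = 6.
|Parcel A| = 14.
|Parcel A ∖ Parcel B| = |Parcel A| − |Parcel A∩Parcel B| = 14 − 6 = 8.00.

8.00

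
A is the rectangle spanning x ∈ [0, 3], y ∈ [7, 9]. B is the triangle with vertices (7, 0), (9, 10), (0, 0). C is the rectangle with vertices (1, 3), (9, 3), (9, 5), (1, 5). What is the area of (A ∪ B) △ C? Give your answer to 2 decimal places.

40.20

|A ∪ B| = 41.
|(A ∪ B) ∩ C| = 8.4.
|(A ∪ B) △ C| = 41 + 16 − 16.8 = 40.20.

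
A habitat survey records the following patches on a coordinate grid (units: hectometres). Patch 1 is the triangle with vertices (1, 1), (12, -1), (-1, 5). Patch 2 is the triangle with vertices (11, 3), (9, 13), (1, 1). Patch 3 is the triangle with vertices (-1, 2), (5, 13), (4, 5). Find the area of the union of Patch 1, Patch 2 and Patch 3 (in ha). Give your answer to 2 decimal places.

83.88

By inclusion–exclusion:
Individual areas: |Patch 1| = 20, |Patch 2| = 52, |Patch 3| = 18.5.
|Patch 1∩Patch 2| = 4.7424.
|Patch 1∩Patch 3| = 1.7214.
|Patch 2∩Patch 3| = 0.1581.
|Patch 1∩Patch 2∩Patch 3| = 0.
|Patch 1 ∪ Patch 2 ∪ Patch 3| = 90.5 − 6.6219 + 0 = 83.88.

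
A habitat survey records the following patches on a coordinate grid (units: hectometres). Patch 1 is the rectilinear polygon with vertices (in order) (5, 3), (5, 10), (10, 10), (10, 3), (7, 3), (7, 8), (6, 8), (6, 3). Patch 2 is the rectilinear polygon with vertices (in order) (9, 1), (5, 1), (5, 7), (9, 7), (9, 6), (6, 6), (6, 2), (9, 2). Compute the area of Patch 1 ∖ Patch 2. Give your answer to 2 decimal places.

24.00

|Patch 1| = 30, |Patch 1∩Patch 2| = 6.
|Patch 1 ∖ Patch 2| = |Patch 1| − |Patch 1∩Patch 2| = 30 − 6 = 24.00.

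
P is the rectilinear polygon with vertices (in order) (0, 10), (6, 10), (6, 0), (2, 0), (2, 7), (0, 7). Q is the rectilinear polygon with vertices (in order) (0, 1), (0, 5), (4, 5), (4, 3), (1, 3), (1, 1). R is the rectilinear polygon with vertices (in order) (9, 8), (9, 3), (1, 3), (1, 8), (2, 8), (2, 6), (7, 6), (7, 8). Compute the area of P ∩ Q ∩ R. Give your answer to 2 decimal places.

The intersection is the polygon with vertices (4,5), (4,3), (2,3), (2,5).
By the shoelace formula its area is 4.00.

4.00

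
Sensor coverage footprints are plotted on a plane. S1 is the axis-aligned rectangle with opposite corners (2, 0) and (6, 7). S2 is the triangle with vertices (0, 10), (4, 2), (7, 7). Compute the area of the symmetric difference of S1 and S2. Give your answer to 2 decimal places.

24.67

|S1| = 28, |S2| = 22, |S1∩S2| = 12.6667.
|S1 △ S2| = |S1| + |S2| − 2·|S1∩S2| = 28 + 22 − 25.3333 = 24.67.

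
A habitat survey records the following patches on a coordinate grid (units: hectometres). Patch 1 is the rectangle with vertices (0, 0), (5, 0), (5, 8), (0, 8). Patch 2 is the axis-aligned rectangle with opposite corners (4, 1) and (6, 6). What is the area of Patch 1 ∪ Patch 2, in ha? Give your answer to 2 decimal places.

45.00

By inclusion–exclusion:
Individual areas: |Patch 1| = 40, |Patch 2| = 10.
|Patch 1∩Patch 2|: x∈[4,5], y∈[1,6] → 1·5 = 5.
|Patch 1 ∪ Patch 2| = 50 − 5 = 45.00.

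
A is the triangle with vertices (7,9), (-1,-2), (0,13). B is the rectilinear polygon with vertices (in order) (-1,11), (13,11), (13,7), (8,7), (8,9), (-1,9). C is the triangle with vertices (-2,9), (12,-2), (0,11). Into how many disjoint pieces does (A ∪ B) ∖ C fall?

2

(A ∪ B) ∖ C splits into 2 disjoint pieces (area 20.8382, area 46.3346).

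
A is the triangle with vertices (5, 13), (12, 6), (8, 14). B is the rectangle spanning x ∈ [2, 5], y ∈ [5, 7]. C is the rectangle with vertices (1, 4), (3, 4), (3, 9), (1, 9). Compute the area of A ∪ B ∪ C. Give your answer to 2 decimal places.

By inclusion–exclusion:
Individual areas: |A| = 14, |B| = 6, |C| = 10.
|A∩B| = 0.
|A∩C| = 0.
|B∩C|: x∈[2,3], y∈[5,7] → 1·2 = 2.
|A∩B∩C| = 0.
|A ∪ B ∪ C| = 30 − 2 + 0 = 28.00.

28.00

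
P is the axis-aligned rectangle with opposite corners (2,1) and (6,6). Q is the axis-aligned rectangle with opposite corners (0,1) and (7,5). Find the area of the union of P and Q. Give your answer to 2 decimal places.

32.00

By inclusion–exclusion:
Individual areas: |P| = 20, |Q| = 28.
|P∩Q|: x∈[2,6], y∈[1,5] → 4·4 = 16.
|P ∪ Q| = 48 − 16 = 32.00.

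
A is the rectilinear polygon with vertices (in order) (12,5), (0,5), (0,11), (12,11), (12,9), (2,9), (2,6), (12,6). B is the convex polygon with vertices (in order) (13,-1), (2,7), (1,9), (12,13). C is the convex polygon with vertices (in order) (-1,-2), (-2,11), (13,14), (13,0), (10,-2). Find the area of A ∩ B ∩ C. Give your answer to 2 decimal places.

25.44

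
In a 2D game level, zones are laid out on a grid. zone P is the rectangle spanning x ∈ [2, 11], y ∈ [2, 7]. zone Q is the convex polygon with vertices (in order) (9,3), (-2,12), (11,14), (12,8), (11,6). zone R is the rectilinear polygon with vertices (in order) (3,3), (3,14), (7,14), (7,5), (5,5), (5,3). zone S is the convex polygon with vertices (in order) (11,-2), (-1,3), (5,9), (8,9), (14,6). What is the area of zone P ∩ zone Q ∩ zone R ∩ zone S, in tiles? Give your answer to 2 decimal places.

3.33

The intersection is the polygon with vertices (7,7), (7,5), (6.556,5), (4.111,7).
By the shoelace formula its area is 3.33.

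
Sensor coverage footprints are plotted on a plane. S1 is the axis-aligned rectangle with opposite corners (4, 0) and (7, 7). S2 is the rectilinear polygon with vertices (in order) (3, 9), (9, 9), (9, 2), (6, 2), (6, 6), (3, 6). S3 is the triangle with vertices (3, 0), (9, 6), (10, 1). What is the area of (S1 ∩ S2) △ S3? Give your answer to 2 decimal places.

22.00

|S1 ∩ S2| = 7.
|(S1 ∩ S2) ∩ S3| = 1.5.
|(S1 ∩ S2) △ S3| = 7 + 18 − 3 = 22.00.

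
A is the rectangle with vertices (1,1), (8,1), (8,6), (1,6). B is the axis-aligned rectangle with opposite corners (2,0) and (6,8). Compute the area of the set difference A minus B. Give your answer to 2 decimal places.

|A∩B|: x∈[2,6], y∈[1,6] → 4·5 = 20.
|A| = 35.
|A ∖ B| = |A| − |A∩B| = 35 − 20 = 15.00.

15.00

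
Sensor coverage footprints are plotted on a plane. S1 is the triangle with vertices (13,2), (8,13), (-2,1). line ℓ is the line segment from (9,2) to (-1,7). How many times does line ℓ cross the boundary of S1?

The segment meets the boundary at (1.824,5.588).

1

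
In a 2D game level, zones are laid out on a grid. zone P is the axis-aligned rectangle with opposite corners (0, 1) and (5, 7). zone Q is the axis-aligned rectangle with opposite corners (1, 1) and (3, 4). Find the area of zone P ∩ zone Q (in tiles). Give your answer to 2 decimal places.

6.00

|zone P∩zone Q|: x∈[1,3], y∈[1,4] → 2·3 = 6.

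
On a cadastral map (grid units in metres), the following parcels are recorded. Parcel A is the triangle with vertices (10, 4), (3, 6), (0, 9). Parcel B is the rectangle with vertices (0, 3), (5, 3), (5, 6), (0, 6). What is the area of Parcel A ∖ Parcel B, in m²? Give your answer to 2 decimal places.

|Parcel A| = 7.5, |Parcel A∩Parcel B| = 0.5714.
|Parcel A ∖ Parcel B| = |Parcel A| − |Parcel A∩Parcel B| = 7.5 − 0.5714 = 6.93.

6.93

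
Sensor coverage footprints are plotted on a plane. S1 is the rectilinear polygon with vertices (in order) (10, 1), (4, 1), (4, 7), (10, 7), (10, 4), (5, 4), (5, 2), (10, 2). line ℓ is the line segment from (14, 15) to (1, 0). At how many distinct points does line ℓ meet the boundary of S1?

The segment meets the boundary at (4,3.462), (7.067,7).

2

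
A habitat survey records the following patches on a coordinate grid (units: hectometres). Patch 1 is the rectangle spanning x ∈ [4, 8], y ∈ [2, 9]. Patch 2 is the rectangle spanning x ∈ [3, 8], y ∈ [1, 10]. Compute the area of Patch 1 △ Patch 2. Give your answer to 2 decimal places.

17.00

|Patch 1∩Patch 2|: x∈[4,8], y∈[2,9] → 4·7 = 28.
|Patch 1 △ Patch 2| = |Patch 1| + |Patch 2| − 2·|Patch 1∩Patch 2| = 28 + 45 − 56 = 17.00.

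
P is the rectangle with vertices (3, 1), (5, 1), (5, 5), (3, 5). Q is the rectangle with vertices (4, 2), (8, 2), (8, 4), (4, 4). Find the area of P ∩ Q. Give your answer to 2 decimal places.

2.00

|P∩Q|: x∈[4,5], y∈[2,4] → 1·2 = 2.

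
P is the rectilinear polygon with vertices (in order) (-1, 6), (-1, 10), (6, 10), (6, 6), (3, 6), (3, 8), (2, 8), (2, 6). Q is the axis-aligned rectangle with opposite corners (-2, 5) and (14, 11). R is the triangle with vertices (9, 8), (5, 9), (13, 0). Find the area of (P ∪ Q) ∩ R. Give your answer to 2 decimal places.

9.14

The region (P ∪ Q) ∩ R is the polygon with vertices (8.556,5), (5,9), (9,8), (10.5,5).
By the shoelace formula its area is 9.14.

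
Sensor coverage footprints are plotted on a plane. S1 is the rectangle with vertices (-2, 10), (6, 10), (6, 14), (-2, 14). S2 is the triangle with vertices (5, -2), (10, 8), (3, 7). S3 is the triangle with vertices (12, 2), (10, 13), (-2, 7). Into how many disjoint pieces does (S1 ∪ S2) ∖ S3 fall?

2

(S1 ∪ S2) ∖ S3 splits into 2 disjoint pieces (area 31, area 14.0613).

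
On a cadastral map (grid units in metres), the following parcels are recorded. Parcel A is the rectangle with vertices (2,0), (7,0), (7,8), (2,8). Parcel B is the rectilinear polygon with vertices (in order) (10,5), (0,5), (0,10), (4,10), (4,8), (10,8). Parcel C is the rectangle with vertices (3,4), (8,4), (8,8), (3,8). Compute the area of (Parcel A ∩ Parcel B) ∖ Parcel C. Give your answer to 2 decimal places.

3.00

|Parcel A ∩ Parcel B| = 15.
|(Parcel A ∩ Parcel B) ∩ Parcel C| = 12.
|(Parcel A ∩ Parcel B) ∖ Parcel C| = 15 − 12 = 3.00.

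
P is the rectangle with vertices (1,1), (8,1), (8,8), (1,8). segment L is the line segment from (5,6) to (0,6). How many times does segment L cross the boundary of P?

1

The segment meets the boundary at (1,6).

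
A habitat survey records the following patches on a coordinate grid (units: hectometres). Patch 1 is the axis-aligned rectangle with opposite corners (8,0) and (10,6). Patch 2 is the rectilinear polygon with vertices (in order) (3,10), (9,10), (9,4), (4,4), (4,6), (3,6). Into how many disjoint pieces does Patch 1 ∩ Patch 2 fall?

Patch 1 ∩ Patch 2 is a single connected region.

1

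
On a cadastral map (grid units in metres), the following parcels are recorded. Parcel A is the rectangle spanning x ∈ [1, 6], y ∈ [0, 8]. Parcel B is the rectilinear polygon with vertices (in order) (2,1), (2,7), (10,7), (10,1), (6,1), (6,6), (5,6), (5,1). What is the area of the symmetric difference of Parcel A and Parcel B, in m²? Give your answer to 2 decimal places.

|Parcel A| = 40, |Parcel B| = 43, |Parcel A∩Parcel B| = 19.
|Parcel A △ Parcel B| = |Parcel A| + |Parcel B| − 2·|Parcel A∩Parcel B| = 40 + 43 − 38 = 45.00.

45.00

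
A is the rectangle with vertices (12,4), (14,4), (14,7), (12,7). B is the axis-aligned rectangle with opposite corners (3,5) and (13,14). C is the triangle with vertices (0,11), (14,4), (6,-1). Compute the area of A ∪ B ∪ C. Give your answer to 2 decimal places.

135.75

By inclusion–exclusion:
Individual areas: |A| = 6, |B| = 90, |C| = 63.
|A∩B|: x∈[12,13], y∈[5,7] → 1·2 = 2.
|A∩C| = 1.
|B∩C| = 20.25.
|A∩B∩C| = 0.
|A ∪ B ∪ C| = 159 − 23.25 + 0 = 135.75.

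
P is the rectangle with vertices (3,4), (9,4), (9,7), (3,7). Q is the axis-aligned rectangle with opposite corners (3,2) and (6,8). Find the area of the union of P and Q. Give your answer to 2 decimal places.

By inclusion–exclusion:
Individual areas: |P| = 18, |Q| = 18.
|P∩Q|: x∈[3,6], y∈[4,7] → 3·3 = 9.
|P ∪ Q| = 36 − 9 = 27.00.

27.00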